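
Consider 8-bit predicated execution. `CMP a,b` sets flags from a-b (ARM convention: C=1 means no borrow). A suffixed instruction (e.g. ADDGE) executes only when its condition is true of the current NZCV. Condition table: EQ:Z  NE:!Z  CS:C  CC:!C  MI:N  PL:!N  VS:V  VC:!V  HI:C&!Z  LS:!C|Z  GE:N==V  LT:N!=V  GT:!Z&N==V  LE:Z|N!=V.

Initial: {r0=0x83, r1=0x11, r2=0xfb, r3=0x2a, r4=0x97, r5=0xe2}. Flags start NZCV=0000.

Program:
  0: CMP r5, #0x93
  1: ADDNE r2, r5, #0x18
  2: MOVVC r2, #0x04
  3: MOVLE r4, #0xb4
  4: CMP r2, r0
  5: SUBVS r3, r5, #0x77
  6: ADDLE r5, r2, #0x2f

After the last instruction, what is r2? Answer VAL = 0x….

VAL = 0x04

0: ✓ CMP  NZCV=0010
1: ✓ ADDNE  r2←0xfa
2: ✓ MOVVC  r2←0x04
3: · MOVLE
4: ✓ CMP  NZCV=1001
5: ✓ SUBVS  r3←0x6b
6: · ADDLE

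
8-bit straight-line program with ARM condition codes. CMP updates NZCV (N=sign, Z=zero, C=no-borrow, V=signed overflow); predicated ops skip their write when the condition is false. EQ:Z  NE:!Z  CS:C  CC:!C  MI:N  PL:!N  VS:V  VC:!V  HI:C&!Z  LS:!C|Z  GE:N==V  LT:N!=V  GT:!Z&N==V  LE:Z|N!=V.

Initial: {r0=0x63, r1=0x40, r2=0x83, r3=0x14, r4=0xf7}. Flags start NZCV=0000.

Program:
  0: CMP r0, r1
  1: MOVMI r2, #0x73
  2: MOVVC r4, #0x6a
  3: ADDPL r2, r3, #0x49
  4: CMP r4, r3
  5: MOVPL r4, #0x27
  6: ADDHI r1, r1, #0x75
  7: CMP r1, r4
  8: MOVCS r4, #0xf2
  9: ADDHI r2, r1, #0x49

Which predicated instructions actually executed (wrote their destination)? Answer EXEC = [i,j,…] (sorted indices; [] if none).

[0] flags=0010 → (cmp)
[1] flags=0010 MI?F → skip
[2] flags=0010 VC?T → r4=0x6a
[3] flags=0010 PL?T → r2=0x5d
[4] flags=0010 → (cmp)
[5] flags=0010 PL?T → r4=0x27
[6] flags=0010 HI?T → r1=0xb5
[7] flags=1010 → (cmp)
[8] flags=1010 CS?T → r4=0xf2
[9] flags=1010 HI?T → r2=0xfe

EXEC = [2,3,5,6,8,9]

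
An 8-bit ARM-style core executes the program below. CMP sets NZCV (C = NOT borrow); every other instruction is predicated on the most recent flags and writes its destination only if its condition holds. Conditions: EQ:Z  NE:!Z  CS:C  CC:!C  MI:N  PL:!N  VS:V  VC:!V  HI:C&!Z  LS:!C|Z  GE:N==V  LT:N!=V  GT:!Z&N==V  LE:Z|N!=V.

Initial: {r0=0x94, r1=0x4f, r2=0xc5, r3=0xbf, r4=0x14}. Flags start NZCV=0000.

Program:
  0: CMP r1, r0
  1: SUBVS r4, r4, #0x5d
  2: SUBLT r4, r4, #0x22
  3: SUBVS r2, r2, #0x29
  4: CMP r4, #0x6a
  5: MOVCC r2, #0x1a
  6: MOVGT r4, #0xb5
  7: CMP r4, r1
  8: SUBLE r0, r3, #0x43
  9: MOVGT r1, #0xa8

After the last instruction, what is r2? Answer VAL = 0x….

VAL = 0x9c

0: ✓ CMP  NZCV=1001
1: ✓ SUBVS  r4←0xb7
2: · SUBLT
3: ✓ SUBVS  r2←0x9c
4: ✓ CMP  NZCV=0011
5: · MOVCC
6: · MOVGT
7: ✓ CMP  NZCV=0011
8: ✓ SUBLE  r0←0x7c
9: · MOVGT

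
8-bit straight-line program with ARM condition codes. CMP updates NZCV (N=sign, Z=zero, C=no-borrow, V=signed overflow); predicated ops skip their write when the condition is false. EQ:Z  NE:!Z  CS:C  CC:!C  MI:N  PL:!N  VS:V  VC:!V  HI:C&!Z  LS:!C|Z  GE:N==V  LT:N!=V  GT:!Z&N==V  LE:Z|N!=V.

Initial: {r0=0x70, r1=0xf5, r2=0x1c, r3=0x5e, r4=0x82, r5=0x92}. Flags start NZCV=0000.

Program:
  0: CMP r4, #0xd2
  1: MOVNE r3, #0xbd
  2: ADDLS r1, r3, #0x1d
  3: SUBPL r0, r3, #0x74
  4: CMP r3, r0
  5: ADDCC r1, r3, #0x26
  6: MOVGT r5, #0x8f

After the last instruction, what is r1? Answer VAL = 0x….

VAL = 0xda

[0] flags=1000 → (cmp)
[1] flags=1000 NE?T → r3=0xbd
[2] flags=1000 LS?T → r1=0xda
[3] flags=1000 PL?F → skip
[4] flags=0011 → (cmp)
[5] flags=0011 CC?F → skip
[6] flags=0011 GT?F → skip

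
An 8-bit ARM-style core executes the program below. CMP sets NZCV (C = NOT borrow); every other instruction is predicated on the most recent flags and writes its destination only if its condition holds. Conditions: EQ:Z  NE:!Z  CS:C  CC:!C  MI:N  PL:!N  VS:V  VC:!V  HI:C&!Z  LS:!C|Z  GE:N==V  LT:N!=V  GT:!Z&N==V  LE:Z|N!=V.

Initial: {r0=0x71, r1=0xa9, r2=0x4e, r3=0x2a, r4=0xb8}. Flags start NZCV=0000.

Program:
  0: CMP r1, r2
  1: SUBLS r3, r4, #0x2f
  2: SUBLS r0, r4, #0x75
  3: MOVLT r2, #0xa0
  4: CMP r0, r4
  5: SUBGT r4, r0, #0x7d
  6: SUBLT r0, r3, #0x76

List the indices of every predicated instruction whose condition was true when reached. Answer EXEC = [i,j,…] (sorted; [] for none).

[0] flags=0011 → (cmp)
[1] flags=0011 LS?F → skip
[2] flags=0011 LS?F → skip
[3] flags=0011 LT?T → r2=0xa0
[4] flags=1001 → (cmp)
[5] flags=1001 GT?T → r4=0xf4
[6] flags=1001 LT?F → skip

EXEC = [3,5]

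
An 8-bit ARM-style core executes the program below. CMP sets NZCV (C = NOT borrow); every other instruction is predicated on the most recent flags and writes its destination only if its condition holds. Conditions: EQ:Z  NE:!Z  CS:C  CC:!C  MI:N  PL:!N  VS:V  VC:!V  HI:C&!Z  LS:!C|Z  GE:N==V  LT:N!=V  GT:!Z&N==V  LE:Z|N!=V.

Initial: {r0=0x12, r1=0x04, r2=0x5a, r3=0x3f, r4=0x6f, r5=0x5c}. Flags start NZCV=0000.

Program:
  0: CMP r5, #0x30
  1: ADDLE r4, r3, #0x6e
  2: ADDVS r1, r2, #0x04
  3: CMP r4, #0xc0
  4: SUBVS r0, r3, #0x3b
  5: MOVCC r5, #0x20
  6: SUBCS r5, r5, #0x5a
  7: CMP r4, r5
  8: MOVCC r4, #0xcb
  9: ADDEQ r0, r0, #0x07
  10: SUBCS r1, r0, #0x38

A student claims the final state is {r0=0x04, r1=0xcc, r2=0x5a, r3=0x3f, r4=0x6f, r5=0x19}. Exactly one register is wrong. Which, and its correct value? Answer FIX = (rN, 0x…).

FIX = (r5, 0x20)

[0] flags=0010 → (cmp)
[1] flags=0010 LE?F → skip
[2] flags=0010 VS?F → skip
[3] flags=1001 → (cmp)
[4] flags=1001 VS?T → r0=0x04
[5] flags=1001 CC?T → r5=0x20
[6] flags=1001 CS?F → skip
[7] flags=0010 → (cmp)
[8] flags=0010 CC?F → skip
[9] flags=0010 EQ?F → skip
[10] flags=0010 CS?T → r1=0xcc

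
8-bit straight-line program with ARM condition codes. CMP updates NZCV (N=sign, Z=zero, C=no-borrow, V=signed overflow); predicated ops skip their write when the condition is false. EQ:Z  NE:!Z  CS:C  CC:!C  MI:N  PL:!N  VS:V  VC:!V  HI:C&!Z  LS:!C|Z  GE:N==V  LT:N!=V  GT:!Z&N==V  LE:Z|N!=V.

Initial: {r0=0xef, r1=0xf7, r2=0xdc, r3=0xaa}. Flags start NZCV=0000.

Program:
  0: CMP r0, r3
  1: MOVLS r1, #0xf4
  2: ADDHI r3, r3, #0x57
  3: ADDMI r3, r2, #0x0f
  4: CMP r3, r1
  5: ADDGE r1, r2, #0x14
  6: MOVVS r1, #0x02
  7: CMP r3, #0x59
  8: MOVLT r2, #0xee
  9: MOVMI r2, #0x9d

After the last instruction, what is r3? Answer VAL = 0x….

VAL = 0x01

0: ✓ CMP  NZCV=0010
1: · MOVLS
2: ✓ ADDHI  r3←0x01
3: · ADDMI
4: ✓ CMP  NZCV=0000
5: ✓ ADDGE  r1←0xf0
6: · MOVVS
7: ✓ CMP  NZCV=1000
8: ✓ MOVLT  r2←0xee
9: ✓ MOVMI  r2←0x9d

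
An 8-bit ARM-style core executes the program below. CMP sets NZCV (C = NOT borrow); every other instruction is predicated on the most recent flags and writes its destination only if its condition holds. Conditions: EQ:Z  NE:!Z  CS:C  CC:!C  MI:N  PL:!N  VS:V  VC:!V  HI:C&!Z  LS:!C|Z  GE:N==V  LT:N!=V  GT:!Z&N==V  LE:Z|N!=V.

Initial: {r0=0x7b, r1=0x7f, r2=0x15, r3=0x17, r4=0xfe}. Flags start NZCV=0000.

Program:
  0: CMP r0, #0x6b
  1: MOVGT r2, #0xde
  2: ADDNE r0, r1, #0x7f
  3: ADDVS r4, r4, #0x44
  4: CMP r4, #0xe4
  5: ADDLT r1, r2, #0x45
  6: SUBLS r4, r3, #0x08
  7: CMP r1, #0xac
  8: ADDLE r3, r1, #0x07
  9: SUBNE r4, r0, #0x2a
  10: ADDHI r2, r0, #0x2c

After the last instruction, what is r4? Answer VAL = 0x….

VAL = 0xd4

[0] flags=0010 → (cmp)
[1] flags=0010 GT?T → r2=0xde
[2] flags=0010 NE?T → r0=0xfe
[3] flags=0010 VS?F → skip
[4] flags=0010 → (cmp)
[5] flags=0010 LT?F → skip
[6] flags=0010 LS?F → skip
[7] flags=1001 → (cmp)
[8] flags=1001 LE?F → skip
[9] flags=1001 NE?T → r4=0xd4
[10] flags=1001 HI?F → skip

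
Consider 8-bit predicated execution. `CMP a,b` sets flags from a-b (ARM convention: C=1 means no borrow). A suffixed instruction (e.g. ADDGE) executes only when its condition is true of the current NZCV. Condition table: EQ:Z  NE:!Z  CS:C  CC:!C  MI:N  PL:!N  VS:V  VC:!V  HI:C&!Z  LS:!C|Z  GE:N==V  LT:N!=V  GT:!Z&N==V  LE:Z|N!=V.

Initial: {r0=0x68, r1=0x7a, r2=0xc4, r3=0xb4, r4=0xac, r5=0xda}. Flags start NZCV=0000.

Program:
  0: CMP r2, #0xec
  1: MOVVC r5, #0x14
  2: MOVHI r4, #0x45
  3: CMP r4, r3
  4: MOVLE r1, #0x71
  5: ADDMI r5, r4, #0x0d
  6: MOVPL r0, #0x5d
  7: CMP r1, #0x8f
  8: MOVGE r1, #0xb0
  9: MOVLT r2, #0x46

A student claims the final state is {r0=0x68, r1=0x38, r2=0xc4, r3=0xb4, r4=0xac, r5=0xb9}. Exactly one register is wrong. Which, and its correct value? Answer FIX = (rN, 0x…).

[0] flags=1000 → (cmp)
[1] flags=1000 VC?T → r5=0x14
[2] flags=1000 HI?F → skip
[3] flags=1000 → (cmp)
[4] flags=1000 LE?T → r1=0x71
[5] flags=1000 MI?T → r5=0xb9
[6] flags=1000 PL?F → skip
[7] flags=1001 → (cmp)
[8] flags=1001 GE?T → r1=0xb0
[9] flags=1001 LT?F → skip

FIX = (r1, 0xb0)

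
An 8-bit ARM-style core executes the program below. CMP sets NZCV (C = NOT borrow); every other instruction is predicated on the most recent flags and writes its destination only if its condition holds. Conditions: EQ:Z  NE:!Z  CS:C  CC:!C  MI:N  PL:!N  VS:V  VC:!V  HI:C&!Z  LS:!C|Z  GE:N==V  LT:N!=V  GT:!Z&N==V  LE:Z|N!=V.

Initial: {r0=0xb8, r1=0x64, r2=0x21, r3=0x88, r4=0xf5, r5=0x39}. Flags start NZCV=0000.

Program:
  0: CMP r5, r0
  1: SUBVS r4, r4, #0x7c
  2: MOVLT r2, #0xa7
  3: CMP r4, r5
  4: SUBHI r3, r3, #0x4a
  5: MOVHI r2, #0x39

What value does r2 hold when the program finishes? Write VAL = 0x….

[0] flags=1001 → (cmp)
[1] flags=1001 VS?T → r4=0x79
[2] flags=1001 LT?F → skip
[3] flags=0010 → (cmp)
[4] flags=0010 HI?T → r3=0x3e
[5] flags=0010 HI?T → r2=0x39

VAL = 0x39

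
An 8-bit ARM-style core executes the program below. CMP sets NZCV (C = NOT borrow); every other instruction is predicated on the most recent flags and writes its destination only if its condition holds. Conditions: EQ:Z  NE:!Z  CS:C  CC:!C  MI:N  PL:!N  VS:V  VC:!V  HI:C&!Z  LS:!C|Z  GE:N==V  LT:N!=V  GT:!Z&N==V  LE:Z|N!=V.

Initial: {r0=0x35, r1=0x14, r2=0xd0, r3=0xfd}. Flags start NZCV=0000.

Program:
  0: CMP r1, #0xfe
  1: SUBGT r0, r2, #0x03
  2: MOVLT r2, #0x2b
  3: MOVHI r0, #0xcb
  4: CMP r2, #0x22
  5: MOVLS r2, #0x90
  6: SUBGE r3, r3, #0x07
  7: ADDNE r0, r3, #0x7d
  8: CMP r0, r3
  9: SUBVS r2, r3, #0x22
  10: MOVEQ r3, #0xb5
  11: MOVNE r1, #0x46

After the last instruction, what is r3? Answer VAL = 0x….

0: ✓ CMP  NZCV=0000
1: ✓ SUBGT  r0←0xcd
2: · MOVLT
3: · MOVHI
4: ✓ CMP  NZCV=1010
5: · MOVLS
6: · SUBGE
7: ✓ ADDNE  r0←0x7a
8: ✓ CMP  NZCV=0000
9: · SUBVS
10: · MOVEQ
11: ✓ MOVNE  r1←0x46

VAL = 0xfd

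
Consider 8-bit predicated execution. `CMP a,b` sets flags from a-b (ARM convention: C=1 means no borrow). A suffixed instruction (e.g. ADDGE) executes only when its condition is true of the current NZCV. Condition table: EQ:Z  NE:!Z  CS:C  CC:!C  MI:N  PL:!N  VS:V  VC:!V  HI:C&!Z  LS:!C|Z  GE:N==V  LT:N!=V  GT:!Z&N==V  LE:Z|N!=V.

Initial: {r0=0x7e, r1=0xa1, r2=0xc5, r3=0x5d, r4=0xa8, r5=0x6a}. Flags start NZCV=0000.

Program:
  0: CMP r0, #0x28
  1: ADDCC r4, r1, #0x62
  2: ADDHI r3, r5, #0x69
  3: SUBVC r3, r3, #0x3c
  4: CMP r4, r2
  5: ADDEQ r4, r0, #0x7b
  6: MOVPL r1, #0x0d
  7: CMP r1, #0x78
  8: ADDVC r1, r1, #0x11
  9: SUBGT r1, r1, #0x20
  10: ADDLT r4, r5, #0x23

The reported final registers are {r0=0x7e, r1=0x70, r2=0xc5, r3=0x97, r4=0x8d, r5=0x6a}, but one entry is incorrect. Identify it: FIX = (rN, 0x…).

FIX = (r1, 0xa1)

[0] flags=0010 → (cmp)
[1] flags=0010 CC?F → skip
[2] flags=0010 HI?T → r3=0xd3
[3] flags=0010 VC?T → r3=0x97
[4] flags=1000 → (cmp)
[5] flags=1000 EQ?F → skip
[6] flags=1000 PL?F → skip
[7] flags=0011 → (cmp)
[8] flags=0011 VC?F → skip
[9] flags=0011 GT?F → skip
[10] flags=0011 LT?T → r4=0x8d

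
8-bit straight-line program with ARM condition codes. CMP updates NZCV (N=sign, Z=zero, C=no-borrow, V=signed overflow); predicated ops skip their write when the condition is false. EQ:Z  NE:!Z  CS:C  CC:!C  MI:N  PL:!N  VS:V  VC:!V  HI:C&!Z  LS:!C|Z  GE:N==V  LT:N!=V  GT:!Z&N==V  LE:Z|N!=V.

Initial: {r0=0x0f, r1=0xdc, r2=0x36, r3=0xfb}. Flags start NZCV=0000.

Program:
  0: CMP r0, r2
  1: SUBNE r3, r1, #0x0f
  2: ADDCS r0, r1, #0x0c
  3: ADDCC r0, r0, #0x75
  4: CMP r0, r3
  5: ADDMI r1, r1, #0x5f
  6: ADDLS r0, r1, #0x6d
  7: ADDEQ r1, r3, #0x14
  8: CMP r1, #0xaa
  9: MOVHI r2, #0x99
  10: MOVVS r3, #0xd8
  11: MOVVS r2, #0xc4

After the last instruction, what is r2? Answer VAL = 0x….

0: ✓ CMP  NZCV=1000
1: ✓ SUBNE  r3←0xcd
2: · ADDCS
3: ✓ ADDCC  r0←0x84
4: ✓ CMP  NZCV=1000
5: ✓ ADDMI  r1←0x3b
6: ✓ ADDLS  r0←0xa8
7: · ADDEQ
8: ✓ CMP  NZCV=1001
9: · MOVHI
10: ✓ MOVVS  r3←0xd8
11: ✓ MOVVS  r2←0xc4

VAL = 0xc4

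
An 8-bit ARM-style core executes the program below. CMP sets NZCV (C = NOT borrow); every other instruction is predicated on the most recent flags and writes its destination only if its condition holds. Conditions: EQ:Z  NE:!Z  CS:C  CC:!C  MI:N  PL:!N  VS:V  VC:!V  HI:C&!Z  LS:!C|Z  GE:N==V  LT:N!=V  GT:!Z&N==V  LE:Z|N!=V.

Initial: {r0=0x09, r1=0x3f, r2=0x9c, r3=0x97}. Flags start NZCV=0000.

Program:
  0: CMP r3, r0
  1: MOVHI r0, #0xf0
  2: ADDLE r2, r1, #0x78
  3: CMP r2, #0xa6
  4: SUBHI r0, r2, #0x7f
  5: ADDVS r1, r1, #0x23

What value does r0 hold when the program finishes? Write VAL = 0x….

VAL = 0x38

0: ✓ CMP  NZCV=1010
1: ✓ MOVHI  r0←0xf0
2: ✓ ADDLE  r2←0xb7
3: ✓ CMP  NZCV=0010
4: ✓ SUBHI  r0←0x38
5: · ADDVS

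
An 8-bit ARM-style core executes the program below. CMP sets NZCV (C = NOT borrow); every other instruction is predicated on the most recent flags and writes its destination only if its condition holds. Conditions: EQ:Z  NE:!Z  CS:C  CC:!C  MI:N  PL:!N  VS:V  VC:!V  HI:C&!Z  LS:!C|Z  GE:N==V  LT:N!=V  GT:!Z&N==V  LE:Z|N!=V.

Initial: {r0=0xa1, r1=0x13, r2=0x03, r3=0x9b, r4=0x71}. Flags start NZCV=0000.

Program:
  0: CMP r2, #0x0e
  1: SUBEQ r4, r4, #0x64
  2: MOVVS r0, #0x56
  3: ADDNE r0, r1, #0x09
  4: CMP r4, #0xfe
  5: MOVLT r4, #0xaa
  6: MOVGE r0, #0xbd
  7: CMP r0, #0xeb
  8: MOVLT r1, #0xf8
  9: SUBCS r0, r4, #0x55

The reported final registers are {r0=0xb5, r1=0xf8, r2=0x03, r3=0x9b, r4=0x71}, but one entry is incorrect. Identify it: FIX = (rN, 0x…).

0: ✓ CMP  NZCV=1000
1: · SUBEQ
2: · MOVVS
3: ✓ ADDNE  r0←0x1c
4: ✓ CMP  NZCV=0000
5: · MOVLT
6: ✓ MOVGE  r0←0xbd
7: ✓ CMP  NZCV=1000
8: ✓ MOVLT  r1←0xf8
9: · SUBCS

FIX = (r0, 0xbd)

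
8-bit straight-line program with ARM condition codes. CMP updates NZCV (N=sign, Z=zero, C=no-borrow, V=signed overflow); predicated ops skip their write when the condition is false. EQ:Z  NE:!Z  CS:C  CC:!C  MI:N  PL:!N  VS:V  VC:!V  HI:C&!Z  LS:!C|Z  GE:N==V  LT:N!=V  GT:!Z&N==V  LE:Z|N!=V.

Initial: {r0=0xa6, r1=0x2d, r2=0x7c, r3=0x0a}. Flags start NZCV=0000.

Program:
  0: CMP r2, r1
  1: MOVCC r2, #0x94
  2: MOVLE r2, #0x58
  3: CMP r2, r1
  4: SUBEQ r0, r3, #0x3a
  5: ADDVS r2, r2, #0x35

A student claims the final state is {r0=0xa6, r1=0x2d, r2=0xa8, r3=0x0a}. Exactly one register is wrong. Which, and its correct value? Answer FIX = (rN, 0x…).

FIX = (r2, 0x7c)

[0] flags=0010 → (cmp)
[1] flags=0010 CC?F → skip
[2] flags=0010 LE?F → skip
[3] flags=0010 → (cmp)
[4] flags=0010 EQ?F → skip
[5] flags=0010 VS?F → skip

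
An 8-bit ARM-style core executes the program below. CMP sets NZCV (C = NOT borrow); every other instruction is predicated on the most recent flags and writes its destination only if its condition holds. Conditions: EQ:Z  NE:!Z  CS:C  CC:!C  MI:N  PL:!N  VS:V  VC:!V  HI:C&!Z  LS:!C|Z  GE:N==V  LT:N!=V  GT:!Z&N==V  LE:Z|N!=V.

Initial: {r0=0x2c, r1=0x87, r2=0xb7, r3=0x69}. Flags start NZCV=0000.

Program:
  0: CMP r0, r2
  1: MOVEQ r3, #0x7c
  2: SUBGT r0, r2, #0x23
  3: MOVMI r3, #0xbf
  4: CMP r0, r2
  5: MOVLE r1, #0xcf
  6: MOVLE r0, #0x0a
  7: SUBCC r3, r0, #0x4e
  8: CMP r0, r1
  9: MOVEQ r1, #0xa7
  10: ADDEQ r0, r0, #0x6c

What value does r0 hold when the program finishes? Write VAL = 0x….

VAL = 0x0a

[0] flags=0000 → (cmp)
[1] flags=0000 EQ?F → skip
[2] flags=0000 GT?T → r0=0x94
[3] flags=0000 MI?F → skip
[4] flags=1000 → (cmp)
[5] flags=1000 LE?T → r1=0xcf
[6] flags=1000 LE?T → r0=0x0a
[7] flags=1000 CC?T → r3=0xbc
[8] flags=0000 → (cmp)
[9] flags=0000 EQ?F → skip
[10] flags=0000 EQ?F → skip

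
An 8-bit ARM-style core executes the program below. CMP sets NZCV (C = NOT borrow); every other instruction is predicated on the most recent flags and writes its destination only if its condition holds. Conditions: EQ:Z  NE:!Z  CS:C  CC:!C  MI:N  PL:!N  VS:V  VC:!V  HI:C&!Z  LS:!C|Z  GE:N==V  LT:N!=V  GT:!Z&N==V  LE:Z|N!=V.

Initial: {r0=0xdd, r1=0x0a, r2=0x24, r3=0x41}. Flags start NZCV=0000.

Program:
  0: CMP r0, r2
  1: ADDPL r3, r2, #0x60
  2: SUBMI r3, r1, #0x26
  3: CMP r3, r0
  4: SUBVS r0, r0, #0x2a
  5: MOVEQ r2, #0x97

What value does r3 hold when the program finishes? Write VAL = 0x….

VAL = 0xe4

[0] flags=1010 → (cmp)
[1] flags=1010 PL?F → skip
[2] flags=1010 MI?T → r3=0xe4
[3] flags=0010 → (cmp)
[4] flags=0010 VS?F → skip
[5] flags=0010 EQ?F → skip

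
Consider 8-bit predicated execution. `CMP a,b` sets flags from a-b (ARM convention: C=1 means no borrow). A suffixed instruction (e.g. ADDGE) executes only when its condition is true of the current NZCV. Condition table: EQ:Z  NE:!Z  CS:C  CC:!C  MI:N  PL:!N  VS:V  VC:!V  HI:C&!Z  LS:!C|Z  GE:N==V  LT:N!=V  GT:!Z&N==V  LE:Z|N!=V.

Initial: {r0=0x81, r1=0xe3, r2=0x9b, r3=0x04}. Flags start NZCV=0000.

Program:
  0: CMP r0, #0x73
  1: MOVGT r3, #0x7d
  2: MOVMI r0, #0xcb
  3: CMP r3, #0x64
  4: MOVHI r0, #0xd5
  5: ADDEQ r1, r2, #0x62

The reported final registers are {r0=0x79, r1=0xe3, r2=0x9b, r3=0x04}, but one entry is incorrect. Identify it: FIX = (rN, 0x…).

FIX = (r0, 0x81)

[0] flags=0011 → (cmp)
[1] flags=0011 GT?F → skip
[2] flags=0011 MI?F → skip
[3] flags=1000 → (cmp)
[4] flags=1000 HI?F → skip
[5] flags=1000 EQ?F → skip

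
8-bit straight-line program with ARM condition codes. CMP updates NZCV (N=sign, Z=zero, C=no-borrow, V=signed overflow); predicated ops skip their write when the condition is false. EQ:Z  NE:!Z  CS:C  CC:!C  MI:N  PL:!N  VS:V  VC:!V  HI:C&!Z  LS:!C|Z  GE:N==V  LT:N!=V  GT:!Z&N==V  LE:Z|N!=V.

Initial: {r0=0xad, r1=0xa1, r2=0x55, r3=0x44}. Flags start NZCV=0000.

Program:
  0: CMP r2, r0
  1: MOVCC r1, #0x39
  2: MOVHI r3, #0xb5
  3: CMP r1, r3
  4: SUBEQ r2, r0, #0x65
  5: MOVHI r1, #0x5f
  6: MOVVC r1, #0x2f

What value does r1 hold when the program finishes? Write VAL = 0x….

[0] flags=1001 → (cmp)
[1] flags=1001 CC?T → r1=0x39
[2] flags=1001 HI?F → skip
[3] flags=1000 → (cmp)
[4] flags=1000 EQ?F → skip
[5] flags=1000 HI?F → skip
[6] flags=1000 VC?T → r1=0x2f

VAL = 0x2f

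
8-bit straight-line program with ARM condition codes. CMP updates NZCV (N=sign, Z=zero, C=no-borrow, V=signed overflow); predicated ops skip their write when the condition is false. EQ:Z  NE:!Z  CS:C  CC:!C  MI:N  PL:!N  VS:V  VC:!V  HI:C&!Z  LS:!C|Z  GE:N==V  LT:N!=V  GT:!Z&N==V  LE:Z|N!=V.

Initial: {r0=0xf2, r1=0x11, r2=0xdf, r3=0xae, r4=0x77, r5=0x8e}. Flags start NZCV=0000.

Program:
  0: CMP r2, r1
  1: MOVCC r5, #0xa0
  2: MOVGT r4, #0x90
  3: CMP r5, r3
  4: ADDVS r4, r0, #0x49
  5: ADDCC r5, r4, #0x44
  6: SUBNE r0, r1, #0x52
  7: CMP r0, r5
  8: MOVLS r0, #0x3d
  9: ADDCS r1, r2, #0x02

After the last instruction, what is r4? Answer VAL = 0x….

VAL = 0x77

[0] flags=1010 → (cmp)
[1] flags=1010 CC?F → skip
[2] flags=1010 GT?F → skip
[3] flags=1000 → (cmp)
[4] flags=1000 VS?F → skip
[5] flags=1000 CC?T → r5=0xbb
[6] flags=1000 NE?T → r0=0xbf
[7] flags=0010 → (cmp)
[8] flags=0010 LS?F → skip
[9] flags=0010 CS?T → r1=0xe1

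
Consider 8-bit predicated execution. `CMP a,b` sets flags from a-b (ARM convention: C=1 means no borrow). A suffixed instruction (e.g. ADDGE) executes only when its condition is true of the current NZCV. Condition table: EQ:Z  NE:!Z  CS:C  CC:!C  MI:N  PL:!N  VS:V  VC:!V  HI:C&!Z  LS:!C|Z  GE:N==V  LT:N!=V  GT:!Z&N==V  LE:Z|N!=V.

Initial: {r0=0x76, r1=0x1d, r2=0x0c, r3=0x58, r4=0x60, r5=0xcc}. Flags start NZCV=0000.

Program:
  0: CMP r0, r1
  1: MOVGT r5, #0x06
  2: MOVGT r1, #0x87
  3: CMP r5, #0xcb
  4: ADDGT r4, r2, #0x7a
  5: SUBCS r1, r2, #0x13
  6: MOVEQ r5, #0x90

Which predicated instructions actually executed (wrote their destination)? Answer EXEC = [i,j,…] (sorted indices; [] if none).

EXEC = [1,2,4]

0: ✓ CMP  NZCV=0010
1: ✓ MOVGT  r5←0x06
2: ✓ MOVGT  r1←0x87
3: ✓ CMP  NZCV=0000
4: ✓ ADDGT  r4←0x86
5: · SUBCS
6: · MOVEQ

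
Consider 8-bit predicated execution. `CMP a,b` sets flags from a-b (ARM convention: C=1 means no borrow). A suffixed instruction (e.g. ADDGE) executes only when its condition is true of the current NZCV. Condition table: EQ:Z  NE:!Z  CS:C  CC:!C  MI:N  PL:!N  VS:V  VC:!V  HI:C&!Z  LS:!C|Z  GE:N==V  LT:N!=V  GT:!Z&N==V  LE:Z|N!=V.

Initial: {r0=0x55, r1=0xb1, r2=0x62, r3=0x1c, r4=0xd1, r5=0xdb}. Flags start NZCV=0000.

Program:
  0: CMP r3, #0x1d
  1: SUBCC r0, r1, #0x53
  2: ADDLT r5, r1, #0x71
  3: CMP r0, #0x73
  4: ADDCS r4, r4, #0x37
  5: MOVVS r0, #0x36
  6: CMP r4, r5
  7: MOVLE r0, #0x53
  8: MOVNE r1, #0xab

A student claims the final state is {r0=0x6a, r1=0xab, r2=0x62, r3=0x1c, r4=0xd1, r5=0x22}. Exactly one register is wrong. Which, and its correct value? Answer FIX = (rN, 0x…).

[0] flags=1000 → (cmp)
[1] flags=1000 CC?T → r0=0x5e
[2] flags=1000 LT?T → r5=0x22
[3] flags=1000 → (cmp)
[4] flags=1000 CS?F → skip
[5] flags=1000 VS?F → skip
[6] flags=1010 → (cmp)
[7] flags=1010 LE?T → r0=0x53
[8] flags=1010 NE?T → r1=0xab

FIX = (r0, 0x53)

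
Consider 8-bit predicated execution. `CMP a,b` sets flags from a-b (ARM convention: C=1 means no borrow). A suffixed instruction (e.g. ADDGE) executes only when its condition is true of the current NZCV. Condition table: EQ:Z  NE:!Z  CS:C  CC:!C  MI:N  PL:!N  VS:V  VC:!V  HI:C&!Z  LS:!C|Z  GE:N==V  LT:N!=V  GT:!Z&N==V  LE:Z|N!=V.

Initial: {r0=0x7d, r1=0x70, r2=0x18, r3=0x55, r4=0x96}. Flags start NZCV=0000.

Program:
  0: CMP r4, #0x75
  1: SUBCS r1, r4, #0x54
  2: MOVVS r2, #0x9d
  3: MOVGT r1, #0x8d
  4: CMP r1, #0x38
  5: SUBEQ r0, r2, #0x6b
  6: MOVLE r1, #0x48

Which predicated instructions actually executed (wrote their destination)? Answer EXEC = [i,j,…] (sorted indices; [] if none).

[0] flags=0011 → (cmp)
[1] flags=0011 CS?T → r1=0x42
[2] flags=0011 VS?T → r2=0x9d
[3] flags=0011 GT?F → skip
[4] flags=0010 → (cmp)
[5] flags=0010 EQ?F → skip
[6] flags=0010 LE?F → skip

EXEC = [1,2]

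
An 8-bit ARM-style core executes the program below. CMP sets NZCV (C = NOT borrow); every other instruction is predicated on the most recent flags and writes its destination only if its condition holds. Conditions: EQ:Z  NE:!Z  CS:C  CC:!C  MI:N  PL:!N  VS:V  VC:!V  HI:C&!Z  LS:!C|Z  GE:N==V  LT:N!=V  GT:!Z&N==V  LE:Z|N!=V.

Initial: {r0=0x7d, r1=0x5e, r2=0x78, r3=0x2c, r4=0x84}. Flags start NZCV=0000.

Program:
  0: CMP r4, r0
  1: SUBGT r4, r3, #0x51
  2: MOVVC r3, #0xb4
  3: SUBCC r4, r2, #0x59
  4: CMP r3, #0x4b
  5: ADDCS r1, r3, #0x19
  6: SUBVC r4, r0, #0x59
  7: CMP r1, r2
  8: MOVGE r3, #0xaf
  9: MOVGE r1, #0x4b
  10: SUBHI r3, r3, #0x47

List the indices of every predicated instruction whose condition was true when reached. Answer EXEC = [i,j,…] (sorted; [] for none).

0: ✓ CMP  NZCV=0011
1: · SUBGT
2: · MOVVC
3: · SUBCC
4: ✓ CMP  NZCV=1000
5: · ADDCS
6: ✓ SUBVC  r4←0x24
7: ✓ CMP  NZCV=1000
8: · MOVGE
9: · MOVGE
10: · SUBHI

EXEC = [6]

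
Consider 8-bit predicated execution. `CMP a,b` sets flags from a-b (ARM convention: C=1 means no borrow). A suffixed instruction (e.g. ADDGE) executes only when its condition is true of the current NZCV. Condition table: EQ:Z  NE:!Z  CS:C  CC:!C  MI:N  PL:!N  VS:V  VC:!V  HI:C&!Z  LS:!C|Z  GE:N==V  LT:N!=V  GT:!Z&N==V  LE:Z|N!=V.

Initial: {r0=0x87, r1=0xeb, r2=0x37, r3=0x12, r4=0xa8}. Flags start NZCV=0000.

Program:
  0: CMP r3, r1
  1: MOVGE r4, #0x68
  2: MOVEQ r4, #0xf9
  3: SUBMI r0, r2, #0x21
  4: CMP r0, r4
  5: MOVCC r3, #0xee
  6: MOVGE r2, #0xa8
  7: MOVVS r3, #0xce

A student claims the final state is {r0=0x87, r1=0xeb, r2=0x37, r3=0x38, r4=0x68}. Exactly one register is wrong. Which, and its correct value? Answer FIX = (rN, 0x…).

FIX = (r3, 0xce)

[0] flags=0000 → (cmp)
[1] flags=0000 GE?T → r4=0x68
[2] flags=0000 EQ?F → skip
[3] flags=0000 MI?F → skip
[4] flags=0011 → (cmp)
[5] flags=0011 CC?F → skip
[6] flags=0011 GE?F → skip
[7] flags=0011 VS?T → r3=0xce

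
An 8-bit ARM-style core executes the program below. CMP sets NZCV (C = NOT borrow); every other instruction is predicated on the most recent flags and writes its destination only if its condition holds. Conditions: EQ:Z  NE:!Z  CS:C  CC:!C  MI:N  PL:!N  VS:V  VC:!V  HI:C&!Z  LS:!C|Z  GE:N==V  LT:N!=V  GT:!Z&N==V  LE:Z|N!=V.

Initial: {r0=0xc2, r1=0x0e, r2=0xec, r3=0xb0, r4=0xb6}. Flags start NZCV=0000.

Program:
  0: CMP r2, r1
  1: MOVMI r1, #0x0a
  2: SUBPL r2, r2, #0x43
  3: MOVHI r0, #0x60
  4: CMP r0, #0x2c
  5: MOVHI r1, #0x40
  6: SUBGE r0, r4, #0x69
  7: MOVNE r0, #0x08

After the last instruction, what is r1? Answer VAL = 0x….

[0] flags=1010 → (cmp)
[1] flags=1010 MI?T → r1=0x0a
[2] flags=1010 PL?F → skip
[3] flags=1010 HI?T → r0=0x60
[4] flags=0010 → (cmp)
[5] flags=0010 HI?T → r1=0x40
[6] flags=0010 GE?T → r0=0x4d
[7] flags=0010 NE?T → r0=0x08

VAL = 0x40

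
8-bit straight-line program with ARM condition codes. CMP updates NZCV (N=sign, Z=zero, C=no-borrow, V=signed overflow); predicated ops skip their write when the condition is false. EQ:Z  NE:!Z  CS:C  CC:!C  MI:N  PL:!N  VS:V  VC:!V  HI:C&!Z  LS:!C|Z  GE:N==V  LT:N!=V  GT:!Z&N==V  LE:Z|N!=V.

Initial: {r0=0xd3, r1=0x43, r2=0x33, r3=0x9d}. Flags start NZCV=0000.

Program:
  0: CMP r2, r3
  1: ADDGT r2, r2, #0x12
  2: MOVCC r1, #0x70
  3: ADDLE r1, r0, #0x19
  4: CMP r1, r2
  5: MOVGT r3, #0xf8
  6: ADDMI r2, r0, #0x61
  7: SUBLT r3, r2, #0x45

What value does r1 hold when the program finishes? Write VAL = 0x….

VAL = 0x70

0: ✓ CMP  NZCV=1001
1: ✓ ADDGT  r2←0x45
2: ✓ MOVCC  r1←0x70
3: · ADDLE
4: ✓ CMP  NZCV=0010
5: ✓ MOVGT  r3←0xf8
6: · ADDMI
7: · SUBLT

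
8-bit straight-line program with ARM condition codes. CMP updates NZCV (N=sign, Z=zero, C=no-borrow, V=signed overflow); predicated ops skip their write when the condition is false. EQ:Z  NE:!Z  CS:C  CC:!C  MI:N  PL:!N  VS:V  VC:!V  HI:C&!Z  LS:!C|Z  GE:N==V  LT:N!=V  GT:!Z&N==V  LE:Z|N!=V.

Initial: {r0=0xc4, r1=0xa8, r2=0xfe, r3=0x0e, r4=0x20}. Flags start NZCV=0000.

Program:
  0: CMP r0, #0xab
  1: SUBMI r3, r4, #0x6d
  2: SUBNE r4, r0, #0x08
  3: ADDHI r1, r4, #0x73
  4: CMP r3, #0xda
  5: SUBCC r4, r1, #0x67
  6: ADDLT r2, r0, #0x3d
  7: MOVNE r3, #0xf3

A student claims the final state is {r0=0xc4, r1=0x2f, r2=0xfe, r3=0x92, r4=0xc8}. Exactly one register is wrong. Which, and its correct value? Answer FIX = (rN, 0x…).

FIX = (r3, 0xf3)

[0] flags=0010 → (cmp)
[1] flags=0010 MI?F → skip
[2] flags=0010 NE?T → r4=0xbc
[3] flags=0010 HI?T → r1=0x2f
[4] flags=0000 → (cmp)
[5] flags=0000 CC?T → r4=0xc8
[6] flags=0000 LT?F → skip
[7] flags=0000 NE?T → r3=0xf3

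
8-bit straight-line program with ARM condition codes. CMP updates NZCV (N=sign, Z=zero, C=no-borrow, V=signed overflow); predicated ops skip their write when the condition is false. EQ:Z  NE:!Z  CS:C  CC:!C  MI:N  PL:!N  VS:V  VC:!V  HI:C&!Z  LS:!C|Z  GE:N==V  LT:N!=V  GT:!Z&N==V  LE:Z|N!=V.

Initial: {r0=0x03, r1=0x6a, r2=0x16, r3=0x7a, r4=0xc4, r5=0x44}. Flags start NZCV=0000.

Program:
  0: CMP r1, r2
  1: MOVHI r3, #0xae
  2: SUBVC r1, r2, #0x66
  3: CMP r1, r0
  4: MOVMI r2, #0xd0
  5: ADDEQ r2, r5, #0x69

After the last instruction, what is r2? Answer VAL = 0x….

[0] flags=0010 → (cmp)
[1] flags=0010 HI?T → r3=0xae
[2] flags=0010 VC?T → r1=0xb0
[3] flags=1010 → (cmp)
[4] flags=1010 MI?T → r2=0xd0
[5] flags=1010 EQ?F → skip

VAL = 0xd0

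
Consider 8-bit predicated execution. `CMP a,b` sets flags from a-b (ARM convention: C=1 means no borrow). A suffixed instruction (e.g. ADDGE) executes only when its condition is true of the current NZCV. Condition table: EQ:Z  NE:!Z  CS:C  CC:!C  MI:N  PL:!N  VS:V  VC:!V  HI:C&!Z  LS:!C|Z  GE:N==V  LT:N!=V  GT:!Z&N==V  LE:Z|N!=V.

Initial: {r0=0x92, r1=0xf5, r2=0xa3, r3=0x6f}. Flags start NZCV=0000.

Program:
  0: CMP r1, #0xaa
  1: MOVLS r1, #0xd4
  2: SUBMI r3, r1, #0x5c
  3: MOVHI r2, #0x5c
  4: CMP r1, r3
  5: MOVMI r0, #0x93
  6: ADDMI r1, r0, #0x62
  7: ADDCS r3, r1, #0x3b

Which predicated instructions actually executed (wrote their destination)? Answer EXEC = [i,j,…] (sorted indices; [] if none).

EXEC = [3,5,6,7]

[0] flags=0010 → (cmp)
[1] flags=0010 LS?F → skip
[2] flags=0010 MI?F → skip
[3] flags=0010 HI?T → r2=0x5c
[4] flags=1010 → (cmp)
[5] flags=1010 MI?T → r0=0x93
[6] flags=1010 MI?T → r1=0xf5
[7] flags=1010 CS?T → r3=0x30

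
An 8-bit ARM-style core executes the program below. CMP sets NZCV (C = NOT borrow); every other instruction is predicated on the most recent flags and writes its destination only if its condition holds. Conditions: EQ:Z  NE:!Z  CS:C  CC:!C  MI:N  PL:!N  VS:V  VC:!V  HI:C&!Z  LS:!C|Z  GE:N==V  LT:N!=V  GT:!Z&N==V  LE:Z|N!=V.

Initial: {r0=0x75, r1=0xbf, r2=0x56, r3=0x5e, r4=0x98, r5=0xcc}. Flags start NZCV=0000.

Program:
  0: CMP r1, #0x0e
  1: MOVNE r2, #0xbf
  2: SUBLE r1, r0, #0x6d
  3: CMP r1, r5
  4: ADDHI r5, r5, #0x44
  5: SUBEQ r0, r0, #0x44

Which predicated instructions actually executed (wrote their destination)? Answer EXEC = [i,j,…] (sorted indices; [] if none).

[0] flags=1010 → (cmp)
[1] flags=1010 NE?T → r2=0xbf
[2] flags=1010 LE?T → r1=0x08
[3] flags=0000 → (cmp)
[4] flags=0000 HI?F → skip
[5] flags=0000 EQ?F → skip

EXEC = [1,2]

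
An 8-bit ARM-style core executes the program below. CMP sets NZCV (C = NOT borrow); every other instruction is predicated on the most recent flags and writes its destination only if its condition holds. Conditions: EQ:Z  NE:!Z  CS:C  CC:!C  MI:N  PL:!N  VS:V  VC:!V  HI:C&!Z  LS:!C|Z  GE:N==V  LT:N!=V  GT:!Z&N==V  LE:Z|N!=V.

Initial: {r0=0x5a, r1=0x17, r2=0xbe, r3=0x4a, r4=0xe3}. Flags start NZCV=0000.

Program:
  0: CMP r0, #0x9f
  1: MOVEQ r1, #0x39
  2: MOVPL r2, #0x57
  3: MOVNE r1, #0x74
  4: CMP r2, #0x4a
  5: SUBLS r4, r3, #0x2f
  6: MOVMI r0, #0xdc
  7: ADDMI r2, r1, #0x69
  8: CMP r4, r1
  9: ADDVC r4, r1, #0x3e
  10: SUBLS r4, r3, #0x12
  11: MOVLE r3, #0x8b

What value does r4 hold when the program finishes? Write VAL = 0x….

0: ✓ CMP  NZCV=1001
1: · MOVEQ
2: · MOVPL
3: ✓ MOVNE  r1←0x74
4: ✓ CMP  NZCV=0011
5: · SUBLS
6: · MOVMI
7: · ADDMI
8: ✓ CMP  NZCV=0011
9: · ADDVC
10: · SUBLS
11: ✓ MOVLE  r3←0x8b

VAL = 0xe3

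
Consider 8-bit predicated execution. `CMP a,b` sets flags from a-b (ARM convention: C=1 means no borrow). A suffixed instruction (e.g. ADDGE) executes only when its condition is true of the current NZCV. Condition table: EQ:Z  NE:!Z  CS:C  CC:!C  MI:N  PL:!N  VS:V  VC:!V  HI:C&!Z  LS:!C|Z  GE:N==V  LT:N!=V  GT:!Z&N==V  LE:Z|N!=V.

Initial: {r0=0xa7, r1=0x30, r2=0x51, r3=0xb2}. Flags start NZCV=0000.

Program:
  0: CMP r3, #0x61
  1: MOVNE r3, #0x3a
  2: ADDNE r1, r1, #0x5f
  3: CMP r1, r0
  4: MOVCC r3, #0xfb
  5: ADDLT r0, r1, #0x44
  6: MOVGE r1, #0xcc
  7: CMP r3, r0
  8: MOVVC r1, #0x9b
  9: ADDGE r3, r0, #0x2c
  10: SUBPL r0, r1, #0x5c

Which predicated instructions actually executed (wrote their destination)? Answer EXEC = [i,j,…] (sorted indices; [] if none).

EXEC = [1,2,4,5,8,9,10]

0: ✓ CMP  NZCV=0011
1: ✓ MOVNE  r3←0x3a
2: ✓ ADDNE  r1←0x8f
3: ✓ CMP  NZCV=1000
4: ✓ MOVCC  r3←0xfb
5: ✓ ADDLT  r0←0xd3
6: · MOVGE
7: ✓ CMP  NZCV=0010
8: ✓ MOVVC  r1←0x9b
9: ✓ ADDGE  r3←0xff
10: ✓ SUBPL  r0←0x3f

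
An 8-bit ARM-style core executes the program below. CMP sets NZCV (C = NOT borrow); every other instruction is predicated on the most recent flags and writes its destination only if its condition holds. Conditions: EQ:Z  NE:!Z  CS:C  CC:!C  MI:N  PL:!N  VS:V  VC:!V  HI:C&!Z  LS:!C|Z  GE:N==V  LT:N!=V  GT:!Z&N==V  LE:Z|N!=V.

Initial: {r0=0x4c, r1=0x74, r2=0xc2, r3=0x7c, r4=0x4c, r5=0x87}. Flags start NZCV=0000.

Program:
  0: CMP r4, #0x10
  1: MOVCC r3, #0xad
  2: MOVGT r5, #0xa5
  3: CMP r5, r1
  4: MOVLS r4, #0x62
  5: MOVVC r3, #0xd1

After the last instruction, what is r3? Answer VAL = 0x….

VAL = 0x7c

[0] flags=0010 → (cmp)
[1] flags=0010 CC?F → skip
[2] flags=0010 GT?T → r5=0xa5
[3] flags=0011 → (cmp)
[4] flags=0011 LS?F → skip
[5] flags=0011 VC?F → skip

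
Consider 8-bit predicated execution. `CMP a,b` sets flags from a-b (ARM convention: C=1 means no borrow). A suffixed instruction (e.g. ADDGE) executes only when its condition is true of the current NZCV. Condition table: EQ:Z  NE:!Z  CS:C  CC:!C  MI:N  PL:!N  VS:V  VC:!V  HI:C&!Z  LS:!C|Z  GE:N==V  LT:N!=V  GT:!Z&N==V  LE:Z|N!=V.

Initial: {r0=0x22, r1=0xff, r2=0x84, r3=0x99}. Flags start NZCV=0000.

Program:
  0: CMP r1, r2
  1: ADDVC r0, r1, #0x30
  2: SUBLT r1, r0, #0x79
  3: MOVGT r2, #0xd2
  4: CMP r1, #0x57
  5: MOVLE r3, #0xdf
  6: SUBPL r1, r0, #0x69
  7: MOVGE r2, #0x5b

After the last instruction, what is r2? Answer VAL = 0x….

[0] flags=0010 → (cmp)
[1] flags=0010 VC?T → r0=0x2f
[2] flags=0010 LT?F → skip
[3] flags=0010 GT?T → r2=0xd2
[4] flags=1010 → (cmp)
[5] flags=1010 LE?T → r3=0xdf
[6] flags=1010 PL?F → skip
[7] flags=1010 GE?F → skip

VAL = 0xd2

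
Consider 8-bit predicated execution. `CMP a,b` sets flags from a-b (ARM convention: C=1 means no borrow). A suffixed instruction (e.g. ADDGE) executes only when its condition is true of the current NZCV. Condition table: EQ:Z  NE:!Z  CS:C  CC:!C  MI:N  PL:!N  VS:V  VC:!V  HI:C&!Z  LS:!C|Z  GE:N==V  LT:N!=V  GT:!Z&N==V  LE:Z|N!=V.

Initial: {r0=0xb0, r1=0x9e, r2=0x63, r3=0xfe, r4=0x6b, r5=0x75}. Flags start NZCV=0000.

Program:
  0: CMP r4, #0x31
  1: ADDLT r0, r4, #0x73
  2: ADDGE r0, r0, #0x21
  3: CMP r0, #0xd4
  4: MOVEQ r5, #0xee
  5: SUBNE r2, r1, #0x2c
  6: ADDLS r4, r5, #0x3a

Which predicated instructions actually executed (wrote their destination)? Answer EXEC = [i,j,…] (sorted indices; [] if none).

EXEC = [2,5,6]

0: ✓ CMP  NZCV=0010
1: · ADDLT
2: ✓ ADDGE  r0←0xd1
3: ✓ CMP  NZCV=1000
4: · MOVEQ
5: ✓ SUBNE  r2←0x72
6: ✓ ADDLS  r4←0xaf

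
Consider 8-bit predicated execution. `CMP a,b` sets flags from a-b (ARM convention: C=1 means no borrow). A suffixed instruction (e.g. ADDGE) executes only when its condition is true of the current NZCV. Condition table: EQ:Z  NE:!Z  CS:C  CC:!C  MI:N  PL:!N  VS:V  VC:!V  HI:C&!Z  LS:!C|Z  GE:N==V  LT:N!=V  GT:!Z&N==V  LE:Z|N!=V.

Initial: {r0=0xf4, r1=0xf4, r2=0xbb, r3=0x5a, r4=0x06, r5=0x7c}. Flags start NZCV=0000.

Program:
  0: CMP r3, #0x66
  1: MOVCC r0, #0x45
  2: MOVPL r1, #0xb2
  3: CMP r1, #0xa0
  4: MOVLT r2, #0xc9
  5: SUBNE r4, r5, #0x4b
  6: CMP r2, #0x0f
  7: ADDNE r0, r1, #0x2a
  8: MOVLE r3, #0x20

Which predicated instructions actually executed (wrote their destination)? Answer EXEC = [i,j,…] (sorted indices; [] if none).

EXEC = [1,5,7,8]

0: ✓ CMP  NZCV=1000
1: ✓ MOVCC  r0←0x45
2: · MOVPL
3: ✓ CMP  NZCV=0010
4: · MOVLT
5: ✓ SUBNE  r4←0x31
6: ✓ CMP  NZCV=1010
7: ✓ ADDNE  r0←0x1e
8: ✓ MOVLE  r3←0x20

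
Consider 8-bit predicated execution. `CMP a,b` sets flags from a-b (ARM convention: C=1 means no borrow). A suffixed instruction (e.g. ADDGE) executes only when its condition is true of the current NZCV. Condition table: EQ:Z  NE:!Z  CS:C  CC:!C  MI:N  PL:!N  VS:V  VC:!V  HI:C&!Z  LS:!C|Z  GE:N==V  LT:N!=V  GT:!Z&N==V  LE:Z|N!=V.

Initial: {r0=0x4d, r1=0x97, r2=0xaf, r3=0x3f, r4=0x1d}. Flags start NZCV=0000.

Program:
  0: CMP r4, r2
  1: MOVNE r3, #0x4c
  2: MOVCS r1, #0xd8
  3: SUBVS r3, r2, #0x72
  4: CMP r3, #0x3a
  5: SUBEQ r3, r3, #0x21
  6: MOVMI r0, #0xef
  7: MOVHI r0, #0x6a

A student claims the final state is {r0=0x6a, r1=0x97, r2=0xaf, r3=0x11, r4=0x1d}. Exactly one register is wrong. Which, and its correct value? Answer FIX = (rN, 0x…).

[0] flags=0000 → (cmp)
[1] flags=0000 NE?T → r3=0x4c
[2] flags=0000 CS?F → skip
[3] flags=0000 VS?F → skip
[4] flags=0010 → (cmp)
[5] flags=0010 EQ?F → skip
[6] flags=0010 MI?F → skip
[7] flags=0010 HI?T → r0=0x6a

FIX = (r3, 0x4c)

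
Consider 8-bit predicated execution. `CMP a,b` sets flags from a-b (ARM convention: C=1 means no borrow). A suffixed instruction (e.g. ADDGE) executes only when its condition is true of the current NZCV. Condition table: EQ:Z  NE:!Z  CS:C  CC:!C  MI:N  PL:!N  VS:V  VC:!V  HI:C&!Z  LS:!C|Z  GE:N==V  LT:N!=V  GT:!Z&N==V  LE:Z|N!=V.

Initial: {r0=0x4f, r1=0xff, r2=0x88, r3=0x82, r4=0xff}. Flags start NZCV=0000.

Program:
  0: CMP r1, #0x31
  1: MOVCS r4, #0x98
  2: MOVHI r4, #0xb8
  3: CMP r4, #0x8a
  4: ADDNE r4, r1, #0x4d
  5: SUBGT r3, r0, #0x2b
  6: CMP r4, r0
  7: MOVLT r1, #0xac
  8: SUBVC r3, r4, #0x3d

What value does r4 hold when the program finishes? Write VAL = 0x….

0: ✓ CMP  NZCV=1010
1: ✓ MOVCS  r4←0x98
2: ✓ MOVHI  r4←0xb8
3: ✓ CMP  NZCV=0010
4: ✓ ADDNE  r4←0x4c
5: ✓ SUBGT  r3←0x24
6: ✓ CMP  NZCV=1000
7: ✓ MOVLT  r1←0xac
8: ✓ SUBVC  r3←0x0f

VAL = 0x4c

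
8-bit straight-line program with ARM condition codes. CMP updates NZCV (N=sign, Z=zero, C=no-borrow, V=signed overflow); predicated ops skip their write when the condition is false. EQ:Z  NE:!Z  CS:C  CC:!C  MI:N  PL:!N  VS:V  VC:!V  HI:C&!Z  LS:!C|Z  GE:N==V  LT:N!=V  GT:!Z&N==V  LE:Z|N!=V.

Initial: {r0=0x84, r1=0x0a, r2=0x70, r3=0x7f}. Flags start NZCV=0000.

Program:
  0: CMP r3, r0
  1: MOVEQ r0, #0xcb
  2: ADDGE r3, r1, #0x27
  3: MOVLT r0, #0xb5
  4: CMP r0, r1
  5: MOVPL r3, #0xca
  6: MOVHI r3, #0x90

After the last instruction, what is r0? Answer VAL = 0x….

0: ✓ CMP  NZCV=1001
1: · MOVEQ
2: ✓ ADDGE  r3←0x31
3: · MOVLT
4: ✓ CMP  NZCV=0011
5: ✓ MOVPL  r3←0xca
6: ✓ MOVHI  r3←0x90

VAL = 0x84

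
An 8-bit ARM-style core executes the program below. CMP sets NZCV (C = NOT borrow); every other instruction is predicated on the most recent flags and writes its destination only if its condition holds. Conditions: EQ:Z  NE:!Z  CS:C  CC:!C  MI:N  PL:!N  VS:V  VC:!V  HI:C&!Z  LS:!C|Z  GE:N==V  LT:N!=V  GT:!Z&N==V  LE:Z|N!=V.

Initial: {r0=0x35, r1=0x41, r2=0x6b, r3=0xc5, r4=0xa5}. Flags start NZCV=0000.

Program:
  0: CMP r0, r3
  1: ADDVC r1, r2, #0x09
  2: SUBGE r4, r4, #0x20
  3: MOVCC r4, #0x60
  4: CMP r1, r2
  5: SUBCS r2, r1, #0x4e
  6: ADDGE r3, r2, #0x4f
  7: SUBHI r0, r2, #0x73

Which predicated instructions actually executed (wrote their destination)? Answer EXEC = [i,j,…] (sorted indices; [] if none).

[0] flags=0000 → (cmp)
[1] flags=0000 VC?T → r1=0x74
[2] flags=0000 GE?T → r4=0x85
[3] flags=0000 CC?T → r4=0x60
[4] flags=0010 → (cmp)
[5] flags=0010 CS?T → r2=0x26
[6] flags=0010 GE?T → r3=0x75
[7] flags=0010 HI?T → r0=0xb3

EXEC = [1,2,3,5,6,7]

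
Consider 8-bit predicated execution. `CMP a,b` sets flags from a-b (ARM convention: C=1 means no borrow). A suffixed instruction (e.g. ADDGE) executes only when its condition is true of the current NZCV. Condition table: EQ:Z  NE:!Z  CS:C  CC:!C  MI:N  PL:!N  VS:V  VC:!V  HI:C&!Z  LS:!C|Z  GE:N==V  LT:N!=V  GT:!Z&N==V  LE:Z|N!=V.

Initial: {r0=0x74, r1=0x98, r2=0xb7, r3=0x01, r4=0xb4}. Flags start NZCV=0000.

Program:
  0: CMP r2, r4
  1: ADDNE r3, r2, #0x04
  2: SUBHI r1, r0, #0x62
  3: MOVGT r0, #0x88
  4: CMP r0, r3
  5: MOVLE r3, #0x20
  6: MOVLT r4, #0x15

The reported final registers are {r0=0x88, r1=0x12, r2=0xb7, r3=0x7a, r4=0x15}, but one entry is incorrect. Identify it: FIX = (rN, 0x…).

[0] flags=0010 → (cmp)
[1] flags=0010 NE?T → r3=0xbb
[2] flags=0010 HI?T → r1=0x12
[3] flags=0010 GT?T → r0=0x88
[4] flags=1000 → (cmp)
[5] flags=1000 LE?T → r3=0x20
[6] flags=1000 LT?T → r4=0x15

FIX = (r3, 0x20)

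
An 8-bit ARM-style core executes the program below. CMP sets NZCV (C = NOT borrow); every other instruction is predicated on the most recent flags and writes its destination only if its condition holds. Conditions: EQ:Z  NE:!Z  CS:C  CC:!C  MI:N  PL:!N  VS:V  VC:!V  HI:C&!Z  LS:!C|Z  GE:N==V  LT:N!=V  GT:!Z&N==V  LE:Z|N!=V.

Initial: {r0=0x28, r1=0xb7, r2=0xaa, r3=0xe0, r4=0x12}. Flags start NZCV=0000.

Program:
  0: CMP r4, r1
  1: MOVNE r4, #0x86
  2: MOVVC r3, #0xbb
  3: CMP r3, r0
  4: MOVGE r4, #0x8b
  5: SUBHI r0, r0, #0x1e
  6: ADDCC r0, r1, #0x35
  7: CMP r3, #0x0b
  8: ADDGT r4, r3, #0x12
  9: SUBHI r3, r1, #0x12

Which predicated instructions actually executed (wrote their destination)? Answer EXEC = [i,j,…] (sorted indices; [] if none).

EXEC = [1,2,5,9]

[0] flags=0000 → (cmp)
[1] flags=0000 NE?T → r4=0x86
[2] flags=0000 VC?T → r3=0xbb
[3] flags=1010 → (cmp)
[4] flags=1010 GE?F → skip
[5] flags=1010 HI?T → r0=0x0a
[6] flags=1010 CC?F → skip
[7] flags=1010 → (cmp)
[8] flags=1010 GT?F → skip
[9] flags=1010 HI?T → r3=0xa5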